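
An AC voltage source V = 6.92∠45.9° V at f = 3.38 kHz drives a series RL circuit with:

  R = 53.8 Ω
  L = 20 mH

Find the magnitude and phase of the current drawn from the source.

Step 1 — Angular frequency: ω = 2π·f = 2π·3380 = 2.124e+04 rad/s.
Step 2 — Component impedances:
  R: Z = R = 53.8 Ω
  L: Z = jωL = j·2.124e+04·0.02 = 0 + j424.7 Ω
Step 3 — Series combination: Z_total = R + L = 53.8 + j424.7 Ω = 428.1∠82.8° Ω.
Step 4 — Source phasor: V = 6.92∠45.9° V = 4.816 + j4.969 V.
Step 5 — Ohm's law: I = V / Z_total = (4.816 + j4.969) / (53.8 + j424.7) = 0.01293 - j0.0097 A.
Step 6 — Convert to polar: |I| = 0.01616 A, ∠I = -36.9°.

I = 0.01616∠-36.9° A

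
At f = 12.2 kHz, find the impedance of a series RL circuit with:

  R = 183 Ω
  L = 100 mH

Step 1 — Angular frequency: ω = 2π·f = 2π·1.22e+04 = 7.665e+04 rad/s.
Step 2 — Component impedances:
  R: Z = R = 183 Ω
  L: Z = jωL = j·7.665e+04·0.1 = 0 + j7665 Ω
Step 3 — Series combination: Z_total = R + L = 183 + j7665 Ω = 7668∠88.6° Ω.

Z = 183 + j7665 Ω = 7668∠88.6° Ω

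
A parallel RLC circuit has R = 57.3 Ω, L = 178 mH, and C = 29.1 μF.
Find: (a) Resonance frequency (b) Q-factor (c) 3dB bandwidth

Step 1 — Resonance: ω₀ = 1/√(LC) = 1/√(0.178·2.91e-05) = 439.4 rad/s.
Step 2 — f₀ = ω₀/(2π) = 69.93 Hz.
Step 3 — Parallel Q: Q = R/(ω₀L) = 57.3/(439.4·0.178) = 0.7326.
Step 4 — Bandwidth: Δω = ω₀/Q = 599.7 rad/s; BW = Δω/(2π) = 95.45 Hz.

(a) f₀ = 69.93 Hz  (b) Q = 0.7326  (c) BW = 95.45 Hz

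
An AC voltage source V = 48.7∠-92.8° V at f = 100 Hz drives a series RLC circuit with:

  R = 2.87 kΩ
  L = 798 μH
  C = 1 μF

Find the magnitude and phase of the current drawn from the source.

Step 1 — Angular frequency: ω = 2π·f = 2π·100 = 628.3 rad/s.
Step 2 — Component impedances:
  R: Z = R = 2870 Ω
  L: Z = jωL = j·628.3·0.000798 = 0 + j0.5014 Ω
  C: Z = 1/(jωC) = -j/(ω·C) = 0 - j1592 Ω
Step 3 — Series combination: Z_total = R + L + C = 2870 - j1591 Ω = 3282∠-29.0° Ω.
Step 4 — Source phasor: V = 48.7∠-92.8° V = -2.379 - j48.64 V.
Step 5 — Ohm's law: I = V / Z_total = (-2.379 - j48.64) / (2870 - j1591) = 0.006553 - j0.01332 A.
Step 6 — Convert to polar: |I| = 0.01484 A, ∠I = -63.8°.

I = 0.01484∠-63.8° A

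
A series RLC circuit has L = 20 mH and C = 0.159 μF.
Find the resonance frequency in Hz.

Step 1 — Resonance condition Im(Z)=0 gives ω₀ = 1/√(LC).
Step 2 — ω₀ = 1/√(0.02·1.59e-07) = 1.773e+04 rad/s.
Step 3 — f₀ = ω₀/(2π) = 2822 Hz.

f₀ = 2822 Hz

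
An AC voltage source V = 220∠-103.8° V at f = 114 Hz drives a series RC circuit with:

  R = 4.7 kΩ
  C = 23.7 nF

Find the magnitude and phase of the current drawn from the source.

Step 1 — Angular frequency: ω = 2π·f = 2π·114 = 716.3 rad/s.
Step 2 — Component impedances:
  R: Z = R = 4700 Ω
  C: Z = 1/(jωC) = -j/(ω·C) = 0 - j5.891e+04 Ω
Step 3 — Series combination: Z_total = R + C = 4700 - j5.891e+04 Ω = 5.909e+04∠-85.4° Ω.
Step 4 — Source phasor: V = 220∠-103.8° V = -52.48 - j213.6 V.
Step 5 — Ohm's law: I = V / Z_total = (-52.48 - j213.6) / (4700 - j5.891e+04) = 0.003533 - j0.001173 A.
Step 6 — Convert to polar: |I| = 0.003723 A, ∠I = -18.4°.

I = 0.003723∠-18.4° A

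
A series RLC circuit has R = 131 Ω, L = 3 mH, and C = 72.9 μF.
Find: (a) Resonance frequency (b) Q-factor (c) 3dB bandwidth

Step 1 — Resonance: ω₀ = 1/√(LC) = 1/√(0.003·7.29e-05) = 2138 rad/s.
Step 2 — f₀ = ω₀/(2π) = 340.3 Hz.
Step 3 — Series Q: Q = ω₀L/R = 2138·0.003/131 = 0.04897.
Step 4 — Bandwidth: Δω = ω₀/Q = 4.367e+04 rad/s; BW = Δω/(2π) = 6950 Hz.

(a) f₀ = 340.3 Hz  (b) Q = 0.04897  (c) BW = 6950 Hz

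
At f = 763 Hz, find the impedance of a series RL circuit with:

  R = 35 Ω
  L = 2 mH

Step 1 — Angular frequency: ω = 2π·f = 2π·763 = 4794 rad/s.
Step 2 — Component impedances:
  R: Z = R = 35 Ω
  L: Z = jωL = j·4794·0.002 = 0 + j9.588 Ω
Step 3 — Series combination: Z_total = R + L = 35 + j9.588 Ω = 36.29∠15.3° Ω.

Z = 35 + j9.588 Ω = 36.29∠15.3° Ω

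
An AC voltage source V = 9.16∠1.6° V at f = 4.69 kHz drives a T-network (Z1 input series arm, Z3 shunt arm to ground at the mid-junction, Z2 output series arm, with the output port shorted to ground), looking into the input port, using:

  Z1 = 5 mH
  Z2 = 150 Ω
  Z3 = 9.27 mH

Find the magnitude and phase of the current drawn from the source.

Step 1 — Angular frequency: ω = 2π·f = 2π·4690 = 2.947e+04 rad/s.
Step 2 — Component impedances:
  Z1: Z = jωL = j·2.947e+04·0.005 = 0 + j147.3 Ω
  Z2: Z = R = 150 Ω
  Z3: Z = jωL = j·2.947e+04·0.00927 = 0 + j273.2 Ω
Step 3 — With the output port shorted to ground, the output series arm Z2 runs from the junction to ground; the shunt arm Z3 also runs from the junction to ground. They appear in parallel: Z3 || Z2 = 115.2 + j63.28 Ω.
Step 4 — Series with input arm Z1: Z_in = Z1 + (Z3 || Z2) = 115.2 + j210.6 Ω = 240.1∠61.3° Ω.
Step 5 — Source phasor: V = 9.16∠1.6° V = 9.156 + j0.2558 V.
Step 6 — Ohm's law: I = V / Z_total = (9.156 + j0.2558) / (115.2 + j210.6) = 0.01924 - j0.03294 A.
Step 7 — Convert to polar: |I| = 0.03815 A, ∠I = -59.7°.

I = 0.03815∠-59.7° A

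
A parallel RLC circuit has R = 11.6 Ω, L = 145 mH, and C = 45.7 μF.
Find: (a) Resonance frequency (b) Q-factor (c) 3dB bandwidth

Step 1 — Resonance: ω₀ = 1/√(LC) = 1/√(0.145·4.57e-05) = 388.5 rad/s.
Step 2 — f₀ = ω₀/(2π) = 61.83 Hz.
Step 3 — Parallel Q: Q = R/(ω₀L) = 11.6/(388.5·0.145) = 0.2059.
Step 4 — Bandwidth: Δω = ω₀/Q = 1886 rad/s; BW = Δω/(2π) = 300.2 Hz.

(a) f₀ = 61.83 Hz  (b) Q = 0.2059  (c) BW = 300.2 Hz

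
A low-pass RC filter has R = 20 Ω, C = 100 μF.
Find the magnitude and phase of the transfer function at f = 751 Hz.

Step 1 — Angular frequency: ω = 2π·751 = 4719 rad/s.
Step 2 — Transfer function: H(jω) = 1/(1 + jωRC).
Step 3 — Denominator: 1 + jωRC = 1 + j·4719·20·0.0001 = 1 + j9.437.
Step 4 — H = 0.0111 - j0.1048.
Step 5 — Magnitude: |H| = 0.1054 (-19.5 dB); phase: φ = -84.0°.

|H| = 0.1054 (-19.5 dB), φ = -84.0°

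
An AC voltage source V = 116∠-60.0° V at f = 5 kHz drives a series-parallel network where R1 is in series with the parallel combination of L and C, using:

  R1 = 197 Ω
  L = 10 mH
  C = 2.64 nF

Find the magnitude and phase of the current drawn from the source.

Step 1 — Angular frequency: ω = 2π·f = 2π·5000 = 3.142e+04 rad/s.
Step 2 — Component impedances:
  R1: Z = R = 197 Ω
  L: Z = jωL = j·3.142e+04·0.01 = 0 + j314.2 Ω
  C: Z = 1/(jωC) = -j/(ω·C) = 0 - j1.206e+04 Ω
Step 3 — Parallel branch: L || C = 1/(1/L + 1/C) = 0 + j322.6 Ω.
Step 4 — Series with R1: Z_total = R1 + (L || C) = 197 + j322.6 Ω = 378∠58.6° Ω.
Step 5 — Source phasor: V = 116∠-60.0° V = 58 - j100.5 V.
Step 6 — Ohm's law: I = V / Z_total = (58 - j100.5) / (197 + j322.6) = -0.1468 - j0.2695 A.
Step 7 — Convert to polar: |I| = 0.3069 A, ∠I = -118.6°.

I = 0.3069∠-118.6° A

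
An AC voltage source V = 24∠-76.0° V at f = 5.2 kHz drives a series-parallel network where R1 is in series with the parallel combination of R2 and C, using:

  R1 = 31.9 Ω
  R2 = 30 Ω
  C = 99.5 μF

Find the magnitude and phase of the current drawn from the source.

Step 1 — Angular frequency: ω = 2π·f = 2π·5200 = 3.267e+04 rad/s.
Step 2 — Component impedances:
  R1: Z = R = 31.9 Ω
  R2: Z = R = 30 Ω
  C: Z = 1/(jωC) = -j/(ω·C) = 0 - j0.3076 Ω
Step 3 — Parallel branch: R2 || C = 1/(1/R2 + 1/C) = 0.003154 - j0.3076 Ω.
Step 4 — Series with R1: Z_total = R1 + (R2 || C) = 31.9 - j0.3076 Ω = 31.9∠-0.6° Ω.
Step 5 — Source phasor: V = 24∠-76.0° V = 5.806 - j23.29 V.
Step 6 — Ohm's law: I = V / Z_total = (5.806 - j23.29) / (31.9 - j0.3076) = 0.189 - j0.7281 A.
Step 7 — Convert to polar: |I| = 0.7522 A, ∠I = -75.4°.

I = 0.7522∠-75.4° A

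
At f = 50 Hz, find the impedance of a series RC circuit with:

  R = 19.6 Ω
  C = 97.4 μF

Step 1 — Angular frequency: ω = 2π·f = 2π·50 = 314.2 rad/s.
Step 2 — Component impedances:
  R: Z = R = 19.6 Ω
  C: Z = 1/(jωC) = -j/(ω·C) = 0 - j32.68 Ω
Step 3 — Series combination: Z_total = R + C = 19.6 - j32.68 Ω = 38.11∠-59.0° Ω.

Z = 19.6 - j32.68 Ω = 38.11∠-59.0° Ω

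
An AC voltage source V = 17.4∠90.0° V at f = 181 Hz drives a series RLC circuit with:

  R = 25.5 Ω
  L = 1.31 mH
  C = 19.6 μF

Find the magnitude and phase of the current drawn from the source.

Step 1 — Angular frequency: ω = 2π·f = 2π·181 = 1137 rad/s.
Step 2 — Component impedances:
  R: Z = R = 25.5 Ω
  L: Z = jωL = j·1137·0.00131 = 0 + j1.49 Ω
  C: Z = 1/(jωC) = -j/(ω·C) = 0 - j44.86 Ω
Step 3 — Series combination: Z_total = R + L + C = 25.5 - j43.37 Ω = 50.31∠-59.5° Ω.
Step 4 — Source phasor: V = 17.4∠90.0° V = 0 + j17.4 V.
Step 5 — Ohm's law: I = V / Z_total = (0 + j17.4) / (25.5 - j43.37) = -0.2981 + j0.1753 A.
Step 6 — Convert to polar: |I| = 0.3458 A, ∠I = 149.5°.

I = 0.3458∠149.5° A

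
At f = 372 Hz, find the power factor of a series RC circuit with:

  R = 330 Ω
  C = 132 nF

Step 1 — Angular frequency: ω = 2π·f = 2π·372 = 2337 rad/s.
Step 2 — Component impedances:
  R: Z = R = 330 Ω
  C: Z = 1/(jωC) = -j/(ω·C) = 0 - j3241 Ω
Step 3 — Series combination: Z_total = R + C = 330 - j3241 Ω = 3258∠-84.2° Ω.
Step 4 — Power factor: PF = cos(φ) = Re(Z)/|Z| = 330/3258 = 0.1013.
Step 5 — Type: Im(Z) = -3241 ⇒ leading (phase φ = -84.2°).

PF = 0.1013 (leading, φ = -84.2°)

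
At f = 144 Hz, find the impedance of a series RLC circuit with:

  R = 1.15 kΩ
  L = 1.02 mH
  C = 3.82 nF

Step 1 — Angular frequency: ω = 2π·f = 2π·144 = 904.8 rad/s.
Step 2 — Component impedances:
  R: Z = R = 1150 Ω
  L: Z = jωL = j·904.8·0.00102 = 0 + j0.9229 Ω
  C: Z = 1/(jωC) = -j/(ω·C) = 0 - j2.893e+05 Ω
Step 3 — Series combination: Z_total = R + L + C = 1150 - j2.893e+05 Ω = 2.893e+05∠-89.8° Ω.

Z = 1150 - j2.893e+05 Ω = 2.893e+05∠-89.8° Ω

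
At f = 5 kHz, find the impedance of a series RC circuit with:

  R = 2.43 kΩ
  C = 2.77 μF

Step 1 — Angular frequency: ω = 2π·f = 2π·5000 = 3.142e+04 rad/s.
Step 2 — Component impedances:
  R: Z = R = 2430 Ω
  C: Z = 1/(jωC) = -j/(ω·C) = 0 - j11.49 Ω
Step 3 — Series combination: Z_total = R + C = 2430 - j11.49 Ω = 2430∠-0.3° Ω.

Z = 2430 - j11.49 Ω = 2430∠-0.3° Ω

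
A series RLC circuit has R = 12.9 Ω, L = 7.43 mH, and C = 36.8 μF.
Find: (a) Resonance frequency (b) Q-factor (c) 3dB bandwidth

Step 1 — Resonance: ω₀ = 1/√(LC) = 1/√(0.00743·3.68e-05) = 1912 rad/s.
Step 2 — f₀ = ω₀/(2π) = 304.4 Hz.
Step 3 — Series Q: Q = ω₀L/R = 1912·0.00743/12.9 = 1.101.
Step 4 — Bandwidth: Δω = ω₀/Q = 1736 rad/s; BW = Δω/(2π) = 276.3 Hz.

(a) f₀ = 304.4 Hz  (b) Q = 1.101  (c) BW = 276.3 Hz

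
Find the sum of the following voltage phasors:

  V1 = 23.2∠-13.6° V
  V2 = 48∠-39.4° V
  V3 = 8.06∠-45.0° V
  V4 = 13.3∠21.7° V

Step 1 — Convert each phasor to rectangular form:
  V1 = 23.2·(cos(-13.6°) + j·sin(-13.6°)) = 22.55 - j5.455 V
  V2 = 48·(cos(-39.4°) + j·sin(-39.4°)) = 37.09 - j30.47 V
  V3 = 8.06·(cos(-45.0°) + j·sin(-45.0°)) = 5.699 - j5.699 V
  V4 = 13.3·(cos(21.7°) + j·sin(21.7°)) = 12.36 + j4.918 V
Step 2 — Sum components: V_total = 77.7 - j36.7 V.
Step 3 — Convert to polar: |V_total| = 85.93 V, ∠V_total = -25.3°.

V_total = 85.93∠-25.3° V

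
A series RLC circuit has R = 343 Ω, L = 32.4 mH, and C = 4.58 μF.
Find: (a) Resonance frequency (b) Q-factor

Step 1 — Resonance condition Im(Z)=0 gives ω₀ = 1/√(LC).
Step 2 — ω₀ = 1/√(0.0324·4.58e-06) = 2596 rad/s.
Step 3 — f₀ = ω₀/(2π) = 413.2 Hz.
Step 4 — Series Q: Q = ω₀L/R = 2596·0.0324/343 = 0.2452.

(a) f₀ = 413.2 Hz  (b) Q = 0.2452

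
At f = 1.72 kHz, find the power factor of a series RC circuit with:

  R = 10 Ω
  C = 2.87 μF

Step 1 — Angular frequency: ω = 2π·f = 2π·1720 = 1.081e+04 rad/s.
Step 2 — Component impedances:
  R: Z = R = 10 Ω
  C: Z = 1/(jωC) = -j/(ω·C) = 0 - j32.24 Ω
Step 3 — Series combination: Z_total = R + C = 10 - j32.24 Ω = 33.76∠-72.8° Ω.
Step 4 — Power factor: PF = cos(φ) = Re(Z)/|Z| = 10/33.76 = 0.2962.
Step 5 — Type: Im(Z) = -32.24 ⇒ leading (phase φ = -72.8°).

PF = 0.2962 (leading, φ = -72.8°)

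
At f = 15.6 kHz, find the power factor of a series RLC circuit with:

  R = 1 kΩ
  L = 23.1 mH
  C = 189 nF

Step 1 — Angular frequency: ω = 2π·f = 2π·1.56e+04 = 9.802e+04 rad/s.
Step 2 — Component impedances:
  R: Z = R = 1000 Ω
  L: Z = jωL = j·9.802e+04·0.0231 = 0 + j2264 Ω
  C: Z = 1/(jωC) = -j/(ω·C) = 0 - j53.98 Ω
Step 3 — Series combination: Z_total = R + L + C = 1000 + j2210 Ω = 2426∠65.7° Ω.
Step 4 — Power factor: PF = cos(φ) = Re(Z)/|Z| = 1000/2426 = 0.4122.
Step 5 — Type: Im(Z) = 2210 ⇒ lagging (phase φ = 65.7°).

PF = 0.4122 (lagging, φ = 65.7°)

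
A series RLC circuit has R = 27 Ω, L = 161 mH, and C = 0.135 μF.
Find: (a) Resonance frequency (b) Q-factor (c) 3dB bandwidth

Step 1 — Resonance: ω₀ = 1/√(LC) = 1/√(0.161·1.35e-07) = 6783 rad/s.
Step 2 — f₀ = ω₀/(2π) = 1080 Hz.
Step 3 — Series Q: Q = ω₀L/R = 6783·0.161/27 = 40.45.
Step 4 — Bandwidth: Δω = ω₀/Q = 167.7 rad/s; BW = Δω/(2π) = 26.69 Hz.

(a) f₀ = 1080 Hz  (b) Q = 40.45  (c) BW = 26.69 Hz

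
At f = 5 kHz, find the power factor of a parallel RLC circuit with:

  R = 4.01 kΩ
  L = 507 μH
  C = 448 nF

Step 1 — Angular frequency: ω = 2π·f = 2π·5000 = 3.142e+04 rad/s.
Step 2 — Component impedances:
  R: Z = R = 4010 Ω
  L: Z = jωL = j·3.142e+04·0.000507 = 0 + j15.93 Ω
  C: Z = 1/(jωC) = -j/(ω·C) = 0 - j71.05 Ω
Step 3 — Parallel combination: 1/Z_total = 1/R + 1/L + 1/C; Z_total = 0.1051 + j20.53 Ω = 20.53∠89.7° Ω.
Step 4 — Power factor: PF = cos(φ) = Re(Z)/|Z| = 0.10511/20.53 = 0.00512.
Step 5 — Type: Im(Z) = 20.53 ⇒ lagging (phase φ = 89.7°).

PF = 0.00512 (lagging, φ = 89.7°)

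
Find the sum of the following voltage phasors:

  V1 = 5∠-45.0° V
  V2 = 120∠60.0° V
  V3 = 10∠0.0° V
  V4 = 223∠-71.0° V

Step 1 — Convert each phasor to rectangular form:
  V1 = 5·(cos(-45.0°) + j·sin(-45.0°)) = 3.536 - j3.536 V
  V2 = 120·(cos(60.0°) + j·sin(60.0°)) = 60 + j103.9 V
  V3 = 10·(cos(0.0°) + j·sin(0.0°)) = 10 V
  V4 = 223·(cos(-71.0°) + j·sin(-71.0°)) = 72.6 - j210.9 V
Step 2 — Sum components: V_total = 146.1 - j110.5 V.
Step 3 — Convert to polar: |V_total| = 183.2 V, ∠V_total = -37.1°.

V_total = 183.2∠-37.1° V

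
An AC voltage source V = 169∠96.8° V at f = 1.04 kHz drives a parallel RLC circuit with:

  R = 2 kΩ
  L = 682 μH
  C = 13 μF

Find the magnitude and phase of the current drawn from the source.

Step 1 — Angular frequency: ω = 2π·f = 2π·1040 = 6535 rad/s.
Step 2 — Component impedances:
  R: Z = R = 2000 Ω
  L: Z = jωL = j·6535·0.000682 = 0 + j4.457 Ω
  C: Z = 1/(jωC) = -j/(ω·C) = 0 - j11.77 Ω
Step 3 — Parallel combination: 1/Z_total = 1/R + 1/L + 1/C; Z_total = 0.02571 + j7.171 Ω = 7.171∠89.8° Ω.
Step 4 — Source phasor: V = 169∠96.8° V = -20.01 + j167.8 V.
Step 5 — Ohm's law: I = V / Z_total = (-20.01 + j167.8) / (0.02571 + j7.171) = 23.39 + j2.874 A.
Step 6 — Convert to polar: |I| = 23.57 A, ∠I = 7.0°.

I = 23.57∠7.0° A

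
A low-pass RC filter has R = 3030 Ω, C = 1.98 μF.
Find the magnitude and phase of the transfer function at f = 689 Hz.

Step 1 — Angular frequency: ω = 2π·689 = 4329 rad/s.
Step 2 — Transfer function: H(jω) = 1/(1 + jωRC).
Step 3 — Denominator: 1 + jωRC = 1 + j·4329·3030·1.98e-06 = 1 + j25.97.
Step 4 — H = 0.00148 - j0.03845.
Step 5 — Magnitude: |H| = 0.03847 (-28.3 dB); phase: φ = -87.8°.

|H| = 0.03847 (-28.3 dB), φ = -87.8°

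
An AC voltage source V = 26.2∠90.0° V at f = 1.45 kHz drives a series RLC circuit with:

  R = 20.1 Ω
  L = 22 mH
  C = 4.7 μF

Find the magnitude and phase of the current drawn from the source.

Step 1 — Angular frequency: ω = 2π·f = 2π·1450 = 9111 rad/s.
Step 2 — Component impedances:
  R: Z = R = 20.1 Ω
  L: Z = jωL = j·9111·0.022 = 0 + j200.4 Ω
  C: Z = 1/(jωC) = -j/(ω·C) = 0 - j23.35 Ω
Step 3 — Series combination: Z_total = R + L + C = 20.1 + j177.1 Ω = 178.2∠83.5° Ω.
Step 4 — Source phasor: V = 26.2∠90.0° V = 0 + j26.2 V.
Step 5 — Ohm's law: I = V / Z_total = (0 + j26.2) / (20.1 + j177.1) = 0.1461 + j0.01658 A.
Step 6 — Convert to polar: |I| = 0.147 A, ∠I = 6.5°.

I = 0.147∠6.5° A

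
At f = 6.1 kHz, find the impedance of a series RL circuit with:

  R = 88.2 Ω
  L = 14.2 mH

Step 1 — Angular frequency: ω = 2π·f = 2π·6100 = 3.833e+04 rad/s.
Step 2 — Component impedances:
  R: Z = R = 88.2 Ω
  L: Z = jωL = j·3.833e+04·0.0142 = 0 + j544.2 Ω
Step 3 — Series combination: Z_total = R + L = 88.2 + j544.2 Ω = 551.3∠80.8° Ω.

Z = 88.2 + j544.2 Ω = 551.3∠80.8° Ω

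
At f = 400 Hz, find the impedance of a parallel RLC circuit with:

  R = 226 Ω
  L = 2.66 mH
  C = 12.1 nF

Step 1 — Angular frequency: ω = 2π·f = 2π·400 = 2513 rad/s.
Step 2 — Component impedances:
  R: Z = R = 226 Ω
  L: Z = jωL = j·2513·0.00266 = 0 + j6.685 Ω
  C: Z = 1/(jωC) = -j/(ω·C) = 0 - j3.288e+04 Ω
Step 3 — Parallel combination: 1/Z_total = 1/R + 1/L + 1/C; Z_total = 0.1977 + j6.681 Ω = 6.684∠88.3° Ω.

Z = 0.1977 + j6.681 Ω = 6.684∠88.3° Ω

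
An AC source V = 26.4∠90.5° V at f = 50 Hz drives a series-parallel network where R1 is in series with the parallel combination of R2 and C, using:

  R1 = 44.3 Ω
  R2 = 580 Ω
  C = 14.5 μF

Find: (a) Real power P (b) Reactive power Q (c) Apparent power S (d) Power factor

Step 1 — Angular frequency: ω = 2π·f = 2π·50 = 314.2 rad/s.
Step 2 — Component impedances:
  R1: Z = R = 44.3 Ω
  R2: Z = R = 580 Ω
  C: Z = 1/(jωC) = -j/(ω·C) = 0 - j219.5 Ω
Step 3 — Parallel branch: R2 || C = 1/(1/R2 + 1/C) = 72.68 - j192 Ω.
Step 4 — Series with R1: Z_total = R1 + (R2 || C) = 117 - j192 Ω = 224.8∠-58.7° Ω.
Step 5 — Source phasor: V = 26.4∠90.5° V = -0.2304 + j26.4 V.
Step 6 — Current: I = V / Z = -0.1008 + j0.06021 A = 0.1174∠149.2° A.
Step 7 — Complex power: S = V·I* = 1.613 - j2.647 VA.
Step 8 — Real power: P = Re(S) = 1.613 W.
Step 9 — Reactive power: Q = Im(S) = -2.647 VAR.
Step 10 — Apparent power: |S| = 3.1 VA.
Step 11 — Power factor: PF = P/|S| = 0.5203 (leading).

(a) P = 1.613 W  (b) Q = -2.647 VAR  (c) S = 3.1 VA  (d) PF = 0.5203 (leading)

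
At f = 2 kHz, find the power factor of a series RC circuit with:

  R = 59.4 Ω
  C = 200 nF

Step 1 — Angular frequency: ω = 2π·f = 2π·2000 = 1.257e+04 rad/s.
Step 2 — Component impedances:
  R: Z = R = 59.4 Ω
  C: Z = 1/(jωC) = -j/(ω·C) = 0 - j397.9 Ω
Step 3 — Series combination: Z_total = R + C = 59.4 - j397.9 Ω = 402.3∠-81.5° Ω.
Step 4 — Power factor: PF = cos(φ) = Re(Z)/|Z| = 59.4/402.3 = 0.1477.
Step 5 — Type: Im(Z) = -397.9 ⇒ leading (phase φ = -81.5°).

PF = 0.1477 (leading, φ = -81.5°)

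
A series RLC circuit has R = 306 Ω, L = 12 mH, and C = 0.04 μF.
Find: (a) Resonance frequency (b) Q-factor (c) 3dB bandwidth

Step 1 — Resonance: ω₀ = 1/√(LC) = 1/√(0.012·4e-08) = 4.564e+04 rad/s.
Step 2 — f₀ = ω₀/(2π) = 7264 Hz.
Step 3 — Series Q: Q = ω₀L/R = 4.564e+04·0.012/306 = 1.79.
Step 4 — Bandwidth: Δω = ω₀/Q = 2.55e+04 rad/s; BW = Δω/(2π) = 4058 Hz.

(a) f₀ = 7264 Hz  (b) Q = 1.79  (c) BW = 4058 Hz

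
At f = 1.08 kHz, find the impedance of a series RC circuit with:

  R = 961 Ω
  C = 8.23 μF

Step 1 — Angular frequency: ω = 2π·f = 2π·1080 = 6786 rad/s.
Step 2 — Component impedances:
  R: Z = R = 961 Ω
  C: Z = 1/(jωC) = -j/(ω·C) = 0 - j17.91 Ω
Step 3 — Series combination: Z_total = R + C = 961 - j17.91 Ω = 961.2∠-1.1° Ω.

Z = 961 - j17.91 Ω = 961.2∠-1.1° Ω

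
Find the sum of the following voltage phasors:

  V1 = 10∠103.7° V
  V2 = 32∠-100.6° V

Step 1 — Convert each phasor to rectangular form:
  V1 = 10·(cos(103.7°) + j·sin(103.7°)) = -2.368 + j9.715 V
  V2 = 32·(cos(-100.6°) + j·sin(-100.6°)) = -5.886 - j31.45 V
Step 2 — Sum components: V_total = -8.255 - j21.74 V.
Step 3 — Convert to polar: |V_total| = 23.25 V, ∠V_total = -110.8°.

V_total = 23.25∠-110.8° V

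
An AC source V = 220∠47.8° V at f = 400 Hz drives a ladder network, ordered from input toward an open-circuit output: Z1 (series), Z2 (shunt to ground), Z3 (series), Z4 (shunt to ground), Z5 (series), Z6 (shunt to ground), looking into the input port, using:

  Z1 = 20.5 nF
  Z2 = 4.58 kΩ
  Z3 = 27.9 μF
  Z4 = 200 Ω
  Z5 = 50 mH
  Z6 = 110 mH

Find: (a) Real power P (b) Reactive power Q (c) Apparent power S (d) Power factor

Step 1 — Angular frequency: ω = 2π·f = 2π·400 = 2513 rad/s.
Step 2 — Component impedances:
  Z1: Z = 1/(jωC) = -j/(ω·C) = 0 - j1.941e+04 Ω
  Z2: Z = R = 4580 Ω
  Z3: Z = 1/(jωC) = -j/(ω·C) = 0 - j14.26 Ω
  Z4: Z = R = 200 Ω
  Z5: Z = jωL = j·2513·0.05 = 0 + j125.7 Ω
  Z6: Z = jωL = j·2513·0.11 = 0 + j276.5 Ω
Step 3 — Ladder network (open output): work backward from the far end, alternating series and parallel combinations. Z_in = 155.8 - j1.935e+04 Ω = 1.935e+04∠-89.5° Ω.
Step 4 — Source phasor: V = 220∠47.8° V = 147.8 + j163 V.
Step 5 — Current: I = V / Z = -0.008361 + j0.007705 A = 0.01137∠137.3° A.
Step 6 — Complex power: S = V·I* = 0.02014 - j2.501 VA.
Step 7 — Real power: P = Re(S) = 0.02014 W.
Step 8 — Reactive power: Q = Im(S) = -2.501 VAR.
Step 9 — Apparent power: |S| = 2.501 VA.
Step 10 — Power factor: PF = P/|S| = 0.00805 (leading).

(a) P = 0.02014 W  (b) Q = -2.501 VAR  (c) S = 2.501 VA  (d) PF = 0.00805 (leading)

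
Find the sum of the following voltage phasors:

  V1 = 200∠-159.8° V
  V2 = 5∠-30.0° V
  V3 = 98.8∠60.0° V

Step 1 — Convert each phasor to rectangular form:
  V1 = 200·(cos(-159.8°) + j·sin(-159.8°)) = -187.7 - j69.06 V
  V2 = 5·(cos(-30.0°) + j·sin(-30.0°)) = 4.33 - j2.5 V
  V3 = 98.8·(cos(60.0°) + j·sin(60.0°)) = 49.4 + j85.56 V
Step 2 — Sum components: V_total = -134 + j14 V.
Step 3 — Convert to polar: |V_total| = 134.7 V, ∠V_total = 174.0°.

V_total = 134.7∠174.0° V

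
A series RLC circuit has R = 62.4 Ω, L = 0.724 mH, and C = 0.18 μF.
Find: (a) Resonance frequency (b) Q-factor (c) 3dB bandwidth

Step 1 — Resonance condition Im(Z)=0 gives ω₀ = 1/√(LC).
Step 2 — ω₀ = 1/√(0.000724·1.8e-07) = 8.76e+04 rad/s.
Step 3 — f₀ = ω₀/(2π) = 1.394e+04 Hz.
Step 4 — Series Q: Q = ω₀L/R = 8.76e+04·0.000724/62.4 = 1.016.
Step 5 — 3dB bandwidth: Δω = ω₀/Q = 8.619e+04 rad/s; BW = Δω/(2π) = 1.372e+04 Hz.

(a) f₀ = 1.394e+04 Hz  (b) Q = 1.016  (c) BW = 1.372e+04 Hz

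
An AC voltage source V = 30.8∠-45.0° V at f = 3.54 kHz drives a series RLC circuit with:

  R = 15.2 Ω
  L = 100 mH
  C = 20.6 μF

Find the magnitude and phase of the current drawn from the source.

Step 1 — Angular frequency: ω = 2π·f = 2π·3540 = 2.224e+04 rad/s.
Step 2 — Component impedances:
  R: Z = R = 15.2 Ω
  L: Z = jωL = j·2.224e+04·0.1 = 0 + j2224 Ω
  C: Z = 1/(jωC) = -j/(ω·C) = 0 - j2.182 Ω
Step 3 — Series combination: Z_total = R + L + C = 15.2 + j2222 Ω = 2222∠89.6° Ω.
Step 4 — Source phasor: V = 30.8∠-45.0° V = 21.78 - j21.78 V.
Step 5 — Ohm's law: I = V / Z_total = (21.78 - j21.78) / (15.2 + j2222) = -0.009734 - j0.009868 A.
Step 6 — Convert to polar: |I| = 0.01386 A, ∠I = -134.6°.

I = 0.01386∠-134.6° A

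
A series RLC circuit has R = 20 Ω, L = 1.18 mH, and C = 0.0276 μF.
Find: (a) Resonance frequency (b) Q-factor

Step 1 — Resonance condition Im(Z)=0 gives ω₀ = 1/√(LC).
Step 2 — ω₀ = 1/√(0.00118·2.76e-08) = 1.752e+05 rad/s.
Step 3 — f₀ = ω₀/(2π) = 2.789e+04 Hz.
Step 4 — Series Q: Q = ω₀L/R = 1.752e+05·0.00118/20 = 10.34.

(a) f₀ = 2.789e+04 Hz  (b) Q = 10.34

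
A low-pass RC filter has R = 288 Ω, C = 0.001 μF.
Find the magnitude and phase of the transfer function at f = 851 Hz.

Step 1 — Angular frequency: ω = 2π·851 = 5347 rad/s.
Step 2 — Transfer function: H(jω) = 1/(1 + jωRC).
Step 3 — Denominator: 1 + jωRC = 1 + j·5347·288·1e-09 = 1 + j0.00154.
Step 4 — H = 1 - j0.00154.
Step 5 — Magnitude: |H| = 1 (-0.0 dB); phase: φ = -0.1°.

|H| = 1 (-0.0 dB), φ = -0.1°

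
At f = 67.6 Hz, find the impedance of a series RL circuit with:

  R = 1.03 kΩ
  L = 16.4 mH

Step 1 — Angular frequency: ω = 2π·f = 2π·67.6 = 424.7 rad/s.
Step 2 — Component impedances:
  R: Z = R = 1030 Ω
  L: Z = jωL = j·424.7·0.0164 = 0 + j6.966 Ω
Step 3 — Series combination: Z_total = R + L = 1030 + j6.966 Ω = 1030∠0.4° Ω.

Z = 1030 + j6.966 Ω = 1030∠0.4° Ω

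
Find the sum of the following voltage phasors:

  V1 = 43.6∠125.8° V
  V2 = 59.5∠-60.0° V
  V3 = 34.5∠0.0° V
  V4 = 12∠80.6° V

Step 1 — Convert each phasor to rectangular form:
  V1 = 43.6·(cos(125.8°) + j·sin(125.8°)) = -25.5 + j35.36 V
  V2 = 59.5·(cos(-60.0°) + j·sin(-60.0°)) = 29.75 - j51.53 V
  V3 = 34.5·(cos(0.0°) + j·sin(0.0°)) = 34.5 V
  V4 = 12·(cos(80.6°) + j·sin(80.6°)) = 1.96 + j11.84 V
Step 2 — Sum components: V_total = 40.71 - j4.327 V.
Step 3 — Convert to polar: |V_total| = 40.94 V, ∠V_total = -6.1°.

V_total = 40.94∠-6.1° V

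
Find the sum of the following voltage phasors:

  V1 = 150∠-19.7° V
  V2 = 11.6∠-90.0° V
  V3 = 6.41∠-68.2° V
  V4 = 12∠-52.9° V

Step 1 — Convert each phasor to rectangular form:
  V1 = 150·(cos(-19.7°) + j·sin(-19.7°)) = 141.2 - j50.56 V
  V2 = 11.6·(cos(-90.0°) + j·sin(-90.0°)) = 0 - j11.6 V
  V3 = 6.41·(cos(-68.2°) + j·sin(-68.2°)) = 2.38 - j5.952 V
  V4 = 12·(cos(-52.9°) + j·sin(-52.9°)) = 7.238 - j9.571 V
Step 2 — Sum components: V_total = 150.8 - j77.69 V.
Step 3 — Convert to polar: |V_total| = 169.7 V, ∠V_total = -27.2°.

V_total = 169.7∠-27.2° V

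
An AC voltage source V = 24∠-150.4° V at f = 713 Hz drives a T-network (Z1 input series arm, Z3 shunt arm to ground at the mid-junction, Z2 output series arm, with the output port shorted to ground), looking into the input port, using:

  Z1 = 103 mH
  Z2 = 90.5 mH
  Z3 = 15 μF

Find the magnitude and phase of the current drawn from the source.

Step 1 — Angular frequency: ω = 2π·f = 2π·713 = 4480 rad/s.
Step 2 — Component impedances:
  Z1: Z = jωL = j·4480·0.103 = 0 + j461.4 Ω
  Z2: Z = jωL = j·4480·0.0905 = 0 + j405.4 Ω
  Z3: Z = 1/(jωC) = -j/(ω·C) = 0 - j14.88 Ω
Step 3 — With the output port shorted to ground, the output series arm Z2 runs from the junction to ground; the shunt arm Z3 also runs from the junction to ground. They appear in parallel: Z3 || Z2 = 0 - j15.45 Ω.
Step 4 — Series with input arm Z1: Z_in = Z1 + (Z3 || Z2) = 0 + j446 Ω = 446∠90.0° Ω.
Step 5 — Source phasor: V = 24∠-150.4° V = -20.87 - j11.85 V.
Step 6 — Ohm's law: I = V / Z_total = (-20.87 - j11.85) / (0 + j446) = -0.02658 + j0.04679 A.
Step 7 — Convert to polar: |I| = 0.05381 A, ∠I = 119.6°.

I = 0.05381∠119.6° A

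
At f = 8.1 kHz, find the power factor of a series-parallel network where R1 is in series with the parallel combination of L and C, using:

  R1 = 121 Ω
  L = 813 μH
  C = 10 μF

Step 1 — Angular frequency: ω = 2π·f = 2π·8100 = 5.089e+04 rad/s.
Step 2 — Component impedances:
  R1: Z = R = 121 Ω
  L: Z = jωL = j·5.089e+04·0.000813 = 0 + j41.38 Ω
  C: Z = 1/(jωC) = -j/(ω·C) = 0 - j1.965 Ω
Step 3 — Parallel branch: L || C = 1/(1/L + 1/C) = 0 - j2.063 Ω.
Step 4 — Series with R1: Z_total = R1 + (L || C) = 121 - j2.063 Ω = 121∠-1.0° Ω.
Step 5 — Power factor: PF = cos(φ) = Re(Z)/|Z| = 121/121.018 = 0.9999.
Step 6 — Type: Im(Z) = -2.063 ⇒ leading (phase φ = -1.0°).

PF = 0.9999 (leading, φ = -1.0°)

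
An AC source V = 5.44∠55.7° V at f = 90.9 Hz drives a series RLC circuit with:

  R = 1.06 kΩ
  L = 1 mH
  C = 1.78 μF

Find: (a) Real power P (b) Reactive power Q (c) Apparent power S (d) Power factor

Step 1 — Angular frequency: ω = 2π·f = 2π·90.9 = 571.1 rad/s.
Step 2 — Component impedances:
  R: Z = R = 1060 Ω
  L: Z = jωL = j·571.1·0.001 = 0 + j0.5711 Ω
  C: Z = 1/(jωC) = -j/(ω·C) = 0 - j983.6 Ω
Step 3 — Series combination: Z_total = R + L + C = 1060 - j983.1 Ω = 1446∠-42.8° Ω.
Step 4 — Source phasor: V = 5.44∠55.7° V = 3.066 + j4.494 V.
Step 5 — Current: I = V / Z = -0.000559 + j0.003721 A = 0.003763∠98.5° A.
Step 6 — Complex power: S = V·I* = 0.01501 - j0.01392 VA.
Step 7 — Real power: P = Re(S) = 0.01501 W.
Step 8 — Reactive power: Q = Im(S) = -0.01392 VAR.
Step 9 — Apparent power: |S| = 0.02047 VA.
Step 10 — Power factor: PF = P/|S| = 0.7332 (leading).

(a) P = 0.01501 W  (b) Q = -0.01392 VAR  (c) S = 0.02047 VA  (d) PF = 0.7332 (leading)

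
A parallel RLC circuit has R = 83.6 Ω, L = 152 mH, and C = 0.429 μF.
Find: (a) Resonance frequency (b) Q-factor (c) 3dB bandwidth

Step 1 — Resonance: ω₀ = 1/√(LC) = 1/√(0.152·4.29e-07) = 3916 rad/s.
Step 2 — f₀ = ω₀/(2π) = 623.3 Hz.
Step 3 — Parallel Q: Q = R/(ω₀L) = 83.6/(3916·0.152) = 0.1404.
Step 4 — Bandwidth: Δω = ω₀/Q = 2.788e+04 rad/s; BW = Δω/(2π) = 4438 Hz.

(a) f₀ = 623.3 Hz  (b) Q = 0.1404  (c) BW = 4438 Hz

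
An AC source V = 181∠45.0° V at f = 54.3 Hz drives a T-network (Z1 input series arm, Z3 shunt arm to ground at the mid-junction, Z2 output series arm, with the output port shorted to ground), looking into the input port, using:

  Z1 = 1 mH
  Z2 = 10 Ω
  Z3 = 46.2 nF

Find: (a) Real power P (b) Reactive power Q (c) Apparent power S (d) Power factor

Step 1 — Angular frequency: ω = 2π·f = 2π·54.3 = 341.2 rad/s.
Step 2 — Component impedances:
  Z1: Z = jωL = j·341.2·0.001 = 0 + j0.3412 Ω
  Z2: Z = R = 10 Ω
  Z3: Z = 1/(jωC) = -j/(ω·C) = 0 - j6.344e+04 Ω
Step 3 — With the output port shorted to ground, the output series arm Z2 runs from the junction to ground; the shunt arm Z3 also runs from the junction to ground. They appear in parallel: Z3 || Z2 = 10 - j0.001576 Ω.
Step 4 — Series with input arm Z1: Z_in = Z1 + (Z3 || Z2) = 10 + j0.3396 Ω = 10.01∠1.9° Ω.
Step 5 — Source phasor: V = 181∠45.0° V = 128 + j128 V.
Step 6 — Current: I = V / Z = 13.22 + j12.35 A = 18.09∠43.1° A.
Step 7 — Complex power: S = V·I* = 3272 + j111.1 VA.
Step 8 — Real power: P = Re(S) = 3272 W.
Step 9 — Reactive power: Q = Im(S) = 111.1 VAR.
Step 10 — Apparent power: |S| = 3274 VA.
Step 11 — Power factor: PF = P/|S| = 0.9994 (lagging).

(a) P = 3272 W  (b) Q = 111.1 VAR  (c) S = 3274 VA  (d) PF = 0.9994 (lagging)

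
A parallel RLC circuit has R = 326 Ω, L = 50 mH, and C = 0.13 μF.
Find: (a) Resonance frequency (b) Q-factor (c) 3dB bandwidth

Step 1 — Resonance: ω₀ = 1/√(LC) = 1/√(0.05·1.3e-07) = 1.24e+04 rad/s.
Step 2 — f₀ = ω₀/(2π) = 1974 Hz.
Step 3 — Parallel Q: Q = R/(ω₀L) = 326/(1.24e+04·0.05) = 0.5257.
Step 4 — Bandwidth: Δω = ω₀/Q = 2.36e+04 rad/s; BW = Δω/(2π) = 3755 Hz.

(a) f₀ = 1974 Hz  (b) Q = 0.5257  (c) BW = 3755 Hz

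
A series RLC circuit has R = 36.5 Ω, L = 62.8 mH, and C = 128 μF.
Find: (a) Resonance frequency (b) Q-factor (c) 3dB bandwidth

Step 1 — Resonance condition Im(Z)=0 gives ω₀ = 1/√(LC).
Step 2 — ω₀ = 1/√(0.0628·0.000128) = 352.7 rad/s.
Step 3 — f₀ = ω₀/(2π) = 56.14 Hz.
Step 4 — Series Q: Q = ω₀L/R = 352.7·0.0628/36.5 = 0.6069.
Step 5 — 3dB bandwidth: Δω = ω₀/Q = 581.2 rad/s; BW = Δω/(2π) = 92.5 Hz.

(a) f₀ = 56.14 Hz  (b) Q = 0.6069  (c) BW = 92.5 Hz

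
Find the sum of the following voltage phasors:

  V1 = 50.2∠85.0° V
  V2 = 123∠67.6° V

Step 1 — Convert each phasor to rectangular form:
  V1 = 50.2·(cos(85.0°) + j·sin(85.0°)) = 4.375 + j50.01 V
  V2 = 123·(cos(67.6°) + j·sin(67.6°)) = 46.87 + j113.7 V
Step 2 — Sum components: V_total = 51.25 + j163.7 V.
Step 3 — Convert to polar: |V_total| = 171.6 V, ∠V_total = 72.6°.

V_total = 171.6∠72.6° V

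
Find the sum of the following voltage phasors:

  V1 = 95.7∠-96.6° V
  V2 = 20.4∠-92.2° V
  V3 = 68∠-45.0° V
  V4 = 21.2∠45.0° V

Step 1 — Convert each phasor to rectangular form:
  V1 = 95.7·(cos(-96.6°) + j·sin(-96.6°)) = -11 - j95.07 V
  V2 = 20.4·(cos(-92.2°) + j·sin(-92.2°)) = -0.7831 - j20.38 V
  V3 = 68·(cos(-45.0°) + j·sin(-45.0°)) = 48.08 - j48.08 V
  V4 = 21.2·(cos(45.0°) + j·sin(45.0°)) = 14.99 + j14.99 V
Step 2 — Sum components: V_total = 51.29 - j148.5 V.
Step 3 — Convert to polar: |V_total| = 157.1 V, ∠V_total = -71.0°.

V_total = 157.1∠-71.0° V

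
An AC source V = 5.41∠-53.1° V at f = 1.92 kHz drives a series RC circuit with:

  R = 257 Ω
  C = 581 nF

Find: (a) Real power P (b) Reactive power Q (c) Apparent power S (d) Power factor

Step 1 — Angular frequency: ω = 2π·f = 2π·1920 = 1.206e+04 rad/s.
Step 2 — Component impedances:
  R: Z = R = 257 Ω
  C: Z = 1/(jωC) = -j/(ω·C) = 0 - j142.7 Ω
Step 3 — Series combination: Z_total = R + C = 257 - j142.7 Ω = 293.9∠-29.0° Ω.
Step 4 — Source phasor: V = 5.41∠-53.1° V = 3.248 - j4.326 V.
Step 5 — Current: I = V / Z = 0.01681 - j0.007504 A = 0.0184∠-24.1° A.
Step 6 — Complex power: S = V·I* = 0.08705 - j0.04833 VA.
Step 7 — Real power: P = Re(S) = 0.08705 W.
Step 8 — Reactive power: Q = Im(S) = -0.04833 VAR.
Step 9 — Apparent power: |S| = 0.09957 VA.
Step 10 — Power factor: PF = P/|S| = 0.8743 (leading).

(a) P = 0.08705 W  (b) Q = -0.04833 VAR  (c) S = 0.09957 VA  (d) PF = 0.8743 (leading)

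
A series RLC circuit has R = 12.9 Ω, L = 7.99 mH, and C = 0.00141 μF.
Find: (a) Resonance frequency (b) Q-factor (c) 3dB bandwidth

Step 1 — Resonance condition Im(Z)=0 gives ω₀ = 1/√(LC).
Step 2 — ω₀ = 1/√(0.00799·1.41e-09) = 2.979e+05 rad/s.
Step 3 — f₀ = ω₀/(2π) = 4.742e+04 Hz.
Step 4 — Series Q: Q = ω₀L/R = 2.979e+05·0.00799/12.9 = 184.5.
Step 5 — 3dB bandwidth: Δω = ω₀/Q = 1615 rad/s; BW = Δω/(2π) = 257 Hz.

(a) f₀ = 4.742e+04 Hz  (b) Q = 184.5  (c) BW = 257 Hz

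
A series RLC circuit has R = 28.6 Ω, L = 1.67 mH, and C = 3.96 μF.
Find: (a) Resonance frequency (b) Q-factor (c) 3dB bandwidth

Step 1 — Resonance: ω₀ = 1/√(LC) = 1/√(0.00167·3.96e-06) = 1.23e+04 rad/s.
Step 2 — f₀ = ω₀/(2π) = 1957 Hz.
Step 3 — Series Q: Q = ω₀L/R = 1.23e+04·0.00167/28.6 = 0.718.
Step 4 — Bandwidth: Δω = ω₀/Q = 1.713e+04 rad/s; BW = Δω/(2π) = 2726 Hz.

(a) f₀ = 1957 Hz  (b) Q = 0.718  (c) BW = 2726 Hz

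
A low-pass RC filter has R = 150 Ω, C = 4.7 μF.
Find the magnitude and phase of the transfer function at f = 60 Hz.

Step 1 — Angular frequency: ω = 2π·60 = 377 rad/s.
Step 2 — Transfer function: H(jω) = 1/(1 + jωRC).
Step 3 — Denominator: 1 + jωRC = 1 + j·377·150·4.7e-06 = 1 + j0.2658.
Step 4 — H = 0.934 - j0.2482.
Step 5 — Magnitude: |H| = 0.9664 (-0.3 dB); phase: φ = -14.9°.

|H| = 0.9664 (-0.3 dB), φ = -14.9°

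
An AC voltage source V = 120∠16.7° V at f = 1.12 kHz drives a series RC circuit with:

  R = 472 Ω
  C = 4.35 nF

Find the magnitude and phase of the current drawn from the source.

Step 1 — Angular frequency: ω = 2π·f = 2π·1120 = 7037 rad/s.
Step 2 — Component impedances:
  R: Z = R = 472 Ω
  C: Z = 1/(jωC) = -j/(ω·C) = 0 - j3.267e+04 Ω
Step 3 — Series combination: Z_total = R + C = 472 - j3.267e+04 Ω = 3.267e+04∠-89.2° Ω.
Step 4 — Source phasor: V = 120∠16.7° V = 114.9 + j34.48 V.
Step 5 — Ohm's law: I = V / Z_total = (114.9 + j34.48) / (472 - j3.267e+04) = -0.001005 + j0.003533 A.
Step 6 — Convert to polar: |I| = 0.003673 A, ∠I = 105.9°.

I = 0.003673∠105.9° A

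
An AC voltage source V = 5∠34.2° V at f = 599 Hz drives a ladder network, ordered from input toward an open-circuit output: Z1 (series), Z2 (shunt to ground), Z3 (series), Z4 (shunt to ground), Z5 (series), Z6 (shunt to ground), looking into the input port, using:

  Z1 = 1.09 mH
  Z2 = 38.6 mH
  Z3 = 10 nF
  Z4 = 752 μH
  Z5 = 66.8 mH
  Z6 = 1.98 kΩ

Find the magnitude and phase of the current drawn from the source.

Step 1 — Angular frequency: ω = 2π·f = 2π·599 = 3764 rad/s.
Step 2 — Component impedances:
  Z1: Z = jωL = j·3764·0.00109 = 0 + j4.102 Ω
  Z2: Z = jωL = j·3764·0.0386 = 0 + j145.3 Ω
  Z3: Z = 1/(jωC) = -j/(ω·C) = 0 - j2.657e+04 Ω
  Z4: Z = jωL = j·3764·0.000752 = 0 + j2.83 Ω
  Z5: Z = jωL = j·3764·0.0668 = 0 + j251.4 Ω
  Z6: Z = R = 1980 Ω
Step 3 — Ladder network (open output): work backward from the far end, alternating series and parallel combinations. Z_in = 0 + j150.2 Ω = 150.2∠90.0° Ω.
Step 4 — Source phasor: V = 5∠34.2° V = 4.135 + j2.81 V.
Step 5 — Ohm's law: I = V / Z_total = (4.135 + j2.81) / (0 + j150.2) = 0.01871 - j0.02754 A.
Step 6 — Convert to polar: |I| = 0.03329 A, ∠I = -55.8°.

I = 0.03329∠-55.8° A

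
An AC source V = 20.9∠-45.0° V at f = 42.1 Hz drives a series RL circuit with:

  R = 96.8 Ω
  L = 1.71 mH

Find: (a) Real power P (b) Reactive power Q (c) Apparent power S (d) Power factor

Step 1 — Angular frequency: ω = 2π·f = 2π·42.1 = 264.5 rad/s.
Step 2 — Component impedances:
  R: Z = R = 96.8 Ω
  L: Z = jωL = j·264.5·0.00171 = 0 + j0.4523 Ω
Step 3 — Series combination: Z_total = R + L = 96.8 + j0.4523 Ω = 96.8∠0.3° Ω.
Step 4 — Source phasor: V = 20.9∠-45.0° V = 14.78 - j14.78 V.
Step 5 — Current: I = V / Z = 0.152 - j0.1534 A = 0.2159∠-45.3° A.
Step 6 — Complex power: S = V·I* = 4.512 + j0.02109 VA.
Step 7 — Real power: P = Re(S) = 4.512 W.
Step 8 — Reactive power: Q = Im(S) = 0.02109 VAR.
Step 9 — Apparent power: |S| = 4.512 VA.
Step 10 — Power factor: PF = P/|S| = 1 (lagging).

(a) P = 4.512 W  (b) Q = 0.02109 VAR  (c) S = 4.512 VA  (d) PF = 1 (lagging)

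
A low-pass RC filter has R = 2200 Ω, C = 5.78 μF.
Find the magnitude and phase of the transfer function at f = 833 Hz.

Step 1 — Angular frequency: ω = 2π·833 = 5234 rad/s.
Step 2 — Transfer function: H(jω) = 1/(1 + jωRC).
Step 3 — Denominator: 1 + jωRC = 1 + j·5234·2200·5.78e-06 = 1 + j66.55.
Step 4 — H = 0.0002257 - j0.01502.
Step 5 — Magnitude: |H| = 0.01502 (-36.5 dB); phase: φ = -89.1°.

|H| = 0.01502 (-36.5 dB), φ = -89.1°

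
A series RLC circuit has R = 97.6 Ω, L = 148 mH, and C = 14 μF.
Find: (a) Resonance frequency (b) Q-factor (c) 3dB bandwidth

Step 1 — Resonance: ω₀ = 1/√(LC) = 1/√(0.148·1.4e-05) = 694.7 rad/s.
Step 2 — f₀ = ω₀/(2π) = 110.6 Hz.
Step 3 — Series Q: Q = ω₀L/R = 694.7·0.148/97.6 = 1.053.
Step 4 — Bandwidth: Δω = ω₀/Q = 659.5 rad/s; BW = Δω/(2π) = 105 Hz.

(a) f₀ = 110.6 Hz  (b) Q = 1.053  (c) BW = 105 Hz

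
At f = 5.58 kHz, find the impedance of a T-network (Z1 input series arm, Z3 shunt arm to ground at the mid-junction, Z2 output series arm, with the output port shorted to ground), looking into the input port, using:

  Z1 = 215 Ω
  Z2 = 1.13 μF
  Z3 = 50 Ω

Step 1 — Angular frequency: ω = 2π·f = 2π·5580 = 3.506e+04 rad/s.
Step 2 — Component impedances:
  Z1: Z = R = 215 Ω
  Z2: Z = 1/(jωC) = -j/(ω·C) = 0 - j25.24 Ω
  Z3: Z = R = 50 Ω
Step 3 — With the output port shorted to ground, the output series arm Z2 runs from the junction to ground; the shunt arm Z3 also runs from the junction to ground. They appear in parallel: Z3 || Z2 = 10.15 - j20.11 Ω.
Step 4 — Series with input arm Z1: Z_in = Z1 + (Z3 || Z2) = 225.2 - j20.11 Ω = 226.1∠-5.1° Ω.

Z = 225.2 - j20.11 Ω = 226.1∠-5.1° Ω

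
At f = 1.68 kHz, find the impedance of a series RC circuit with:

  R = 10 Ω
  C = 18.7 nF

Step 1 — Angular frequency: ω = 2π·f = 2π·1680 = 1.056e+04 rad/s.
Step 2 — Component impedances:
  R: Z = R = 10 Ω
  C: Z = 1/(jωC) = -j/(ω·C) = 0 - j5066 Ω
Step 3 — Series combination: Z_total = R + C = 10 - j5066 Ω = 5066∠-89.9° Ω.

Z = 10 - j5066 Ω = 5066∠-89.9° Ω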